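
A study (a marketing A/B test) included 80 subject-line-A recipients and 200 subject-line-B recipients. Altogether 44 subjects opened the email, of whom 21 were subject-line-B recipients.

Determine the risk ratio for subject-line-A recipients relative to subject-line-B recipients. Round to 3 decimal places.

subject-line-A recipients with the outcome: 44 − 21 = 23
subject-line-A recipients without the outcome: 80 − 23 = 57
subject-line-B recipients without the outcome: 200 − 21 = 179
risk, subject-line-A recipients = 23/80 = 0.2875
risk, subject-line-B recipients = 21/200 = 0.1050
RR = 0.2875 / 0.1050 = 2.738

2.738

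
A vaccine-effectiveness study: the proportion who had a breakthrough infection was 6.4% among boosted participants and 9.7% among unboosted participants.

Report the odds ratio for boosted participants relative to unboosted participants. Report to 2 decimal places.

odds, boosted participants = 0.0640/0.9360 = 0.0684
odds, unboosted participants = 0.0970/0.9030 = 0.1074
OR = 0.0684 / 0.1074 = 0.64

OR: 0.64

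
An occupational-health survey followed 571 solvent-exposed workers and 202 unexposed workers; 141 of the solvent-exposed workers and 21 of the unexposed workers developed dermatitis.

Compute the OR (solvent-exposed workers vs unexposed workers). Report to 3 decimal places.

OR = (141 × 181) / (430 × 21) = 25521/9030 ≈ 2.826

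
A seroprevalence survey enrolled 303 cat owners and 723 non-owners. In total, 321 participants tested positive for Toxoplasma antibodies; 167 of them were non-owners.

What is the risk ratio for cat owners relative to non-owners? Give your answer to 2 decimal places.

cat owners with the outcome: 321 − 167 = 154
cat owners without the outcome: 303 − 154 = 149
non-owners without the outcome: 723 − 167 = 556
risk, cat owners = 154/303 = 0.5083
risk, non-owners = 167/723 = 0.2310
RR = 0.5083 / 0.2310 = 2.20

RR: 2.20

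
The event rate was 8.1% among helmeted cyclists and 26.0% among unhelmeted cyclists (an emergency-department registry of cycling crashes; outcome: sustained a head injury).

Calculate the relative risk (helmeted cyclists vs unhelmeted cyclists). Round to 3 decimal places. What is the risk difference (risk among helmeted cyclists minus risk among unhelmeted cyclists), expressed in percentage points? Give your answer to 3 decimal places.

RR = 0.0810 / 0.2600 = 0.312
risk difference = 0.0810 − 0.2600 = -0.1790 → -17.900 percentage points

RR = 0.312; RD = -17.900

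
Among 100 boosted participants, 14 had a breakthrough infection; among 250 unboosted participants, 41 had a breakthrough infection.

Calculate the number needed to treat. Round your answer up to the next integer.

42

risk, boosted participants = 14/100 = 0.140000
risk, unboosted participants = 41/250 = 0.164000
absolute risk difference = 0.024000
1 / 0.024000 = 41.667 → round up → 42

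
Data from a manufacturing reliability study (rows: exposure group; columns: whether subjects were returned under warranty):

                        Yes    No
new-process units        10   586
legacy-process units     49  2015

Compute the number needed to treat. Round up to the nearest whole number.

144

risk, new-process units = 10/596 = 0.016779
risk, legacy-process units = 49/2064 = 0.023740
absolute risk difference = 0.006962
1 / 0.006962 = 143.637 → round up → 144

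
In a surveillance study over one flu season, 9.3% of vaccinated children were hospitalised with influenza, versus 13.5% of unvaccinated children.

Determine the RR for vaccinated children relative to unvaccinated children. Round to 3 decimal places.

RR = 0.0930 / 0.1350 = 0.689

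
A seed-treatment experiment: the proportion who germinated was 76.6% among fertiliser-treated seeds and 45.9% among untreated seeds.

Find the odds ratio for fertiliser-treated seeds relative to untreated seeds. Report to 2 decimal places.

3.86

odds, fertiliser-treated seeds = 0.7660/0.2340 = 3.2735
odds, untreated seeds = 0.4590/0.5410 = 0.8484
OR = 3.2735 / 0.8484 = 3.86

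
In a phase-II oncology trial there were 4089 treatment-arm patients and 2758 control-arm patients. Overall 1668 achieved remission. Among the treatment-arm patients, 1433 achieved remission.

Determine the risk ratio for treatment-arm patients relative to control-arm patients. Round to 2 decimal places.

4.11

treatment-arm patients without the outcome: 4089 − 1433 = 2656
control-arm patients with the outcome: 1668 − 1433 = 235
control-arm patients without the outcome: 2758 − 235 = 2523
risk, treatment-arm patients = 1433/4089 = 0.3505
risk, control-arm patients = 235/2758 = 0.0852
RR = 0.3505 / 0.0852 = 4.11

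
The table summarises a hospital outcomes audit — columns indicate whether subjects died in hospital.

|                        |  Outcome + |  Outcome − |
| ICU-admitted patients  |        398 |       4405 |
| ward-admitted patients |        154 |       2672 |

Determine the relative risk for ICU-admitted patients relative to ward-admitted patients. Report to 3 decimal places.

risk, ICU-admitted patients = 398/4803 = 0.0829
risk, ward-admitted patients = 154/2826 = 0.0545
RR = 0.0829 / 0.0545 = 1.521

RR ≈ 1.521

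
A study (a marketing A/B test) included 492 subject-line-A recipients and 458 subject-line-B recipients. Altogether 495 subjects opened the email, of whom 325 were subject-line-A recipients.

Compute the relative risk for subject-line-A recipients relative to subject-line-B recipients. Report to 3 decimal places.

RR ≈ 1.780

subject-line-A recipients without the outcome: 492 − 325 = 167
subject-line-B recipients with the outcome: 495 − 325 = 170
subject-line-B recipients without the outcome: 458 − 170 = 288
risk, subject-line-A recipients = 325/492 = 0.6606
risk, subject-line-B recipients = 170/458 = 0.3712
RR = 0.6606 / 0.3712 = 1.780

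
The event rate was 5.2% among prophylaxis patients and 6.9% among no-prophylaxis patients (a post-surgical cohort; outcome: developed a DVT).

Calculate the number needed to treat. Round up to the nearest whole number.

absolute risk difference = 0.017000
1 / 0.017000 = 58.824 → round up → 59

NNT ≈ 59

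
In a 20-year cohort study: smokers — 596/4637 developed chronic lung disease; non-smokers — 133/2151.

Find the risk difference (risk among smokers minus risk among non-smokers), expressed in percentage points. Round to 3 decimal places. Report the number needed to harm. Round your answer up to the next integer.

risk, smokers = 596/4637 = 0.1285
risk, non-smokers = 133/2151 = 0.0618
risk difference = 0.1285 − 0.0618 = 0.0667 → 6.670 percentage points
absolute risk difference = 0.066700
1 / 0.066700 = 14.993 → round up → 15

RD = 6.670; NNH = 15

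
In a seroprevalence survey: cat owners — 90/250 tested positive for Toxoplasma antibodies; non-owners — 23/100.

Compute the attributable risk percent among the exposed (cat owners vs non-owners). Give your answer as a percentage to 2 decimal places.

risk, cat owners = 90/250 = 0.3600
risk, non-owners = 23/100 = 0.2300
AR% = (0.3600 − 0.2300) / 0.3600 = 0.3611 → 36.11%

36.11%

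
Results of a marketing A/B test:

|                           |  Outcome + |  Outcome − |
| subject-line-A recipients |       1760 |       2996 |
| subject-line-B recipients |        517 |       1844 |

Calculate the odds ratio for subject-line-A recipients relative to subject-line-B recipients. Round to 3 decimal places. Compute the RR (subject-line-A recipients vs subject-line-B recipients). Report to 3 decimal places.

OR = 2.095; RR = 1.690

odds, subject-line-A recipients = 1760/2996 = 0.5874
odds, subject-line-B recipients = 517/1844 = 0.2804
OR = 0.5874 / 0.2804 = 2.095
risk, subject-line-A recipients = 1760/4756 = 0.3701
risk, subject-line-B recipients = 517/2361 = 0.2190
RR = 0.3701 / 0.2190 = 1.690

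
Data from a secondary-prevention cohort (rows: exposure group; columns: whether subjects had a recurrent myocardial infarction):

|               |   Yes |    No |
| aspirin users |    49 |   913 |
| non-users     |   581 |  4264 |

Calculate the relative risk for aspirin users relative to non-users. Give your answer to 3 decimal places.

risk, aspirin users = 49/962 = 0.0509
risk, non-users = 581/4845 = 0.1199
RR = 0.0509 / 0.1199 = 0.425

RR = 0.425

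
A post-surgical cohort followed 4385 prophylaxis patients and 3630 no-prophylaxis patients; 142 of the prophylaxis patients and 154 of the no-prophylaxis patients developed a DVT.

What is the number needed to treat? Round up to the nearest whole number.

100

risk, prophylaxis patients = 142/4385 = 0.032383
risk, no-prophylaxis patients = 154/3630 = 0.042424
absolute risk difference = 0.010041
1 / 0.010041 = 99.592 → round up → 100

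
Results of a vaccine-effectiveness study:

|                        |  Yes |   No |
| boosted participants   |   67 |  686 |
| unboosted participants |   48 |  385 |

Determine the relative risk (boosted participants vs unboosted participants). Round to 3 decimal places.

RR: 0.803

risk, boosted participants = 67/753 = 0.0890
risk, unboosted participants = 48/433 = 0.1109
RR = 0.0890 / 0.1109 = 0.803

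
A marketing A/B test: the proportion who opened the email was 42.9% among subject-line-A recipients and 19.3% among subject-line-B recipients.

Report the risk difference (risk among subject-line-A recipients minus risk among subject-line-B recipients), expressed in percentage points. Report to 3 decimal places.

risk difference = 0.4290 − 0.1930 = 0.2360 → 23.600 percentage points

RD: 23.600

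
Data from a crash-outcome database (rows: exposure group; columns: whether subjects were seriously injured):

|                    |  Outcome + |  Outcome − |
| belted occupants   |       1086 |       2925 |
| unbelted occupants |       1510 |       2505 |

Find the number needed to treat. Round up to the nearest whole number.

10

risk, belted occupants = 1086/4011 = 0.270755
risk, unbelted occupants = 1510/4015 = 0.376090
absolute risk difference = 0.105334
1 / 0.105334 = 9.494 → round up → 10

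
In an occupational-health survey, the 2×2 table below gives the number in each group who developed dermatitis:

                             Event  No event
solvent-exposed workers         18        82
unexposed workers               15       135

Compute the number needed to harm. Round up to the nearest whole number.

NNH = 13

risk, solvent-exposed workers = 18/100 = 0.180000
risk, unexposed workers = 15/150 = 0.100000
absolute risk difference = 0.080000
1 / 0.080000 = 12.500 → round up → 13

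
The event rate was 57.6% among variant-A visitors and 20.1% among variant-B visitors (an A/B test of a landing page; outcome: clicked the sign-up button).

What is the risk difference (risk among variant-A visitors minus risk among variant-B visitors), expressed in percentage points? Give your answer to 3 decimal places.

37.500

risk difference = 0.5760 − 0.2010 = 0.3750 → 37.500 percentage points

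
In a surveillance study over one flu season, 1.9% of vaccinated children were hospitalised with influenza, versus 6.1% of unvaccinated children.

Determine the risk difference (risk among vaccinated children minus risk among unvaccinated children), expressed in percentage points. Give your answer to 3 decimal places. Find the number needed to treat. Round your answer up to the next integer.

risk difference = 0.01900 − 0.06100 = -0.04200 → -4.200 percentage points
absolute risk difference = 0.042000
1 / 0.042000 = 23.810 → round up → 24

RD = -4.200; NNT = 24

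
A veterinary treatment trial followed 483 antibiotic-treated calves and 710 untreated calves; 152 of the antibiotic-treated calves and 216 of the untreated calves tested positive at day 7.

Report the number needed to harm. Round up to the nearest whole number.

risk, antibiotic-treated calves = 152/483 = 0.314700
risk, untreated calves = 216/710 = 0.304225
absolute risk difference = 0.010474
1 / 0.010474 = 95.475 → round up → 96

96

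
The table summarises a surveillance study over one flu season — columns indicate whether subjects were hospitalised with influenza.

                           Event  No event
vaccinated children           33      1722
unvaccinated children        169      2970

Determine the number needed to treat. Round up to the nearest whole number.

29

risk, vaccinated children = 33/1755 = 0.018803
risk, unvaccinated children = 169/3139 = 0.053839
absolute risk difference = 0.035035
1 / 0.035035 = 28.543 → round up → 29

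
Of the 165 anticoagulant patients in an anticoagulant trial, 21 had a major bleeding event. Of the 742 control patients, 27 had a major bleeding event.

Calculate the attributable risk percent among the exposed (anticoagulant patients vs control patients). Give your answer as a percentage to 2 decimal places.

AR% = 71.41%

risk, anticoagulant patients = 21/165 = 0.12727
risk, control patients = 27/742 = 0.03639
AR% = (0.12727 − 0.03639) / 0.12727 = 0.7141 → 71.41%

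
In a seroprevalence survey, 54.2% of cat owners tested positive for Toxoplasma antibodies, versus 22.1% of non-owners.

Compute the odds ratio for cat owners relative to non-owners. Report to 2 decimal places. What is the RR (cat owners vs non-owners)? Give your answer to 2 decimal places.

odds, cat owners = 0.5420/0.4580 = 1.1834
odds, non-owners = 0.2210/0.7790 = 0.2837
OR = 1.1834 / 0.2837 = 4.17
RR = 0.5420 / 0.2210 = 2.45

OR = 4.17; RR = 2.45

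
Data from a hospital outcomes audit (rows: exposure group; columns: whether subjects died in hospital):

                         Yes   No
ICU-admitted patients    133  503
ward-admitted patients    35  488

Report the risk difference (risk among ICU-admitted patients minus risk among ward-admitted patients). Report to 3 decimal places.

risk, ICU-admitted patients = 133/636 = 0.2091
risk, ward-admitted patients = 35/523 = 0.0669
risk difference = 0.2091 − 0.0669 = 0.142

RD ≈ 0.142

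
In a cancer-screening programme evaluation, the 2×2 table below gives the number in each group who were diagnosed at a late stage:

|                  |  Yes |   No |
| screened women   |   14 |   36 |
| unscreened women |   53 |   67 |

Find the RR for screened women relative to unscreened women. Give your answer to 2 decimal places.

risk, screened women = 14/50 = 0.2800
risk, unscreened women = 53/120 = 0.4417
RR = 0.2800 / 0.4417 = 0.63

RR: 0.63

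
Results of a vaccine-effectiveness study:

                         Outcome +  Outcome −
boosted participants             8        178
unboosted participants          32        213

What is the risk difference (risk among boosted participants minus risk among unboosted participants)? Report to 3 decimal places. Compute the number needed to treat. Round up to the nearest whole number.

risk, boosted participants = 8/186 = 0.04301
risk, unboosted participants = 32/245 = 0.13061
risk difference = 0.04301 − 0.13061 = -0.088
absolute risk difference = 0.087601
1 / 0.087601 = 11.415 → round up → 12

RD = -0.088; NNT = 12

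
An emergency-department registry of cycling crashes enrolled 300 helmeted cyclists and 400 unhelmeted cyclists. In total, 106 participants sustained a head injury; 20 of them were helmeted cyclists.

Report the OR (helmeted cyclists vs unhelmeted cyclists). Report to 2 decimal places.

OR ≈ 0.26

helmeted cyclists without the outcome: 300 − 20 = 280
unhelmeted cyclists with the outcome: 106 − 20 = 86
unhelmeted cyclists without the outcome: 400 − 86 = 314
odds, helmeted cyclists = 20/280 = 0.0714
odds, unhelmeted cyclists = 86/314 = 0.2739
OR = 0.0714 / 0.2739 = 0.26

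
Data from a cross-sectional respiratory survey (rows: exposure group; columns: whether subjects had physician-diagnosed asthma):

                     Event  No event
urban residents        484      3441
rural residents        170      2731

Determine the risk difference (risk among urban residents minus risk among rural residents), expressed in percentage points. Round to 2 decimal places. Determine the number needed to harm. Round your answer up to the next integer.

RD = 6.47; NNH = 16

risk, urban residents = 484/3925 = 0.1233
risk, rural residents = 170/2901 = 0.0586
risk difference = 0.1233 − 0.0586 = 0.0647 → 6.47 percentage points
absolute risk difference = 0.064712
1 / 0.064712 = 15.453 → round up → 16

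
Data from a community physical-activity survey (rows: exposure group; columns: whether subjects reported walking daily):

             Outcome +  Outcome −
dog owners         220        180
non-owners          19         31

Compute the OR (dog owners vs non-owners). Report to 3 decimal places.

OR = (220 × 31) / (180 × 19) = 6820/3420 ≈ 1.994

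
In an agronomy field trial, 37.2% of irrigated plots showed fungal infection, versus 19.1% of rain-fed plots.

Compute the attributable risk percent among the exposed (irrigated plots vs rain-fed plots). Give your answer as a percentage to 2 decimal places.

AR% = (0.3720 − 0.1910) / 0.3720 = 0.4866 → 48.66%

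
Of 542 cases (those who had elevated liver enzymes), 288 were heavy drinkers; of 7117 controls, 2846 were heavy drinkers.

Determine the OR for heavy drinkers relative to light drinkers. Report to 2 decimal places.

OR = (288 × 4271) / (2846 × 254) = 1230048/722884 ≈ 1.70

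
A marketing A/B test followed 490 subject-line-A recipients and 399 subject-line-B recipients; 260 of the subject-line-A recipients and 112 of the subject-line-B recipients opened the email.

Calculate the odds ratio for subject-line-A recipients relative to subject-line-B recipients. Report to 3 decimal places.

OR = (260 × 287) / (230 × 112) = 74620/25760 ≈ 2.897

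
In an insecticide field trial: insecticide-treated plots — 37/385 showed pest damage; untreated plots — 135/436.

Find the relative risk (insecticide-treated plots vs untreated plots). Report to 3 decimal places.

risk, insecticide-treated plots = 37/385 = 0.0961
risk, untreated plots = 135/436 = 0.3096
RR = 0.0961 / 0.3096 = 0.310

RR ≈ 0.310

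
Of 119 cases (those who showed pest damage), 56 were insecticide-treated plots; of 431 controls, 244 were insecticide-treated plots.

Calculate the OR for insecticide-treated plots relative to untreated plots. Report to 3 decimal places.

OR = (56 × 187) / (244 × 63) = 10472/15372 ≈ 0.681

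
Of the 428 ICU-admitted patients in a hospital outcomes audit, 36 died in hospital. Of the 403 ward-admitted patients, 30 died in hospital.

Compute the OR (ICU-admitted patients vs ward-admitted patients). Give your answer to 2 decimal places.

1.14

odds, ICU-admitted patients = 36/392 = 0.0918
odds, ward-admitted patients = 30/373 = 0.0804
OR = 0.0918 / 0.0804 = 1.14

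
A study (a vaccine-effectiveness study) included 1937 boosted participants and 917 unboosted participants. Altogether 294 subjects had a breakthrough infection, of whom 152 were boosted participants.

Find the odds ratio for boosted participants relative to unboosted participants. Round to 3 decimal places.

boosted participants without the outcome: 1937 − 152 = 1785
unboosted participants with the outcome: 294 − 152 = 142
unboosted participants without the outcome: 917 − 142 = 775
odds, boosted participants = 152/1785 = 0.0852
odds, unboosted participants = 142/775 = 0.1832
OR = 0.0852 / 0.1832 = 0.465

0.465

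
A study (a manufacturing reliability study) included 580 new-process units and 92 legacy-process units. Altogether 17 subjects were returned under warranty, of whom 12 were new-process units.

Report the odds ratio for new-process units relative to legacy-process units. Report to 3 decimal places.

new-process units without the outcome: 580 − 12 = 568
legacy-process units with the outcome: 17 − 12 = 5
legacy-process units without the outcome: 92 − 5 = 87
OR = (12 × 87) / (568 × 5) = 1044/2840 ≈ 0.368

0.368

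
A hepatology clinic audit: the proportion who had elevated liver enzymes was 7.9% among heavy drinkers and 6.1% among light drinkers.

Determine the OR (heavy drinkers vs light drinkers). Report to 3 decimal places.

odds, heavy drinkers = 0.0790/0.9210 = 0.0858
odds, light drinkers = 0.0610/0.9390 = 0.0650
OR = 0.0858 / 0.0650 = 1.320

1.320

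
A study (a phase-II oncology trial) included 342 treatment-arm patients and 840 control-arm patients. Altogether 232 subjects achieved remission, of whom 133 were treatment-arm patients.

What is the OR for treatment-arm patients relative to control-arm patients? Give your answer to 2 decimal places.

treatment-arm patients without the outcome: 342 − 133 = 209
control-arm patients with the outcome: 232 − 133 = 99
control-arm patients without the outcome: 840 − 99 = 741
OR = (133 × 741) / (209 × 99) = 98553/20691 ≈ 4.76

4.76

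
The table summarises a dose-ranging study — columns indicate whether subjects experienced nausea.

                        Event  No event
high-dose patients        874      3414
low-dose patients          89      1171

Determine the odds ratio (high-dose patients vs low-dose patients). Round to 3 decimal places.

OR = (874 × 1171) / (3414 × 89) = 1023454/303846 ≈ 3.368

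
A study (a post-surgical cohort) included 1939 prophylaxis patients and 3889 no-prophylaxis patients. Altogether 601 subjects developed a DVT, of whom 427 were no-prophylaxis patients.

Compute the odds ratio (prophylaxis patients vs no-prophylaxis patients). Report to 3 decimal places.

prophylaxis patients with the outcome: 601 − 427 = 174
prophylaxis patients without the outcome: 1939 − 174 = 1765
no-prophylaxis patients without the outcome: 3889 − 427 = 3462
OR = (174 × 3462) / (1765 × 427) = 602388/753655 ≈ 0.799

OR: 0.799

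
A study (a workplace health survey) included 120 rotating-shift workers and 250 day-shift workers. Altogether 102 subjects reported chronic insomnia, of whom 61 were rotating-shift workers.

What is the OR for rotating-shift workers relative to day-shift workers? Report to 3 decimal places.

OR ≈ 5.270

rotating-shift workers without the outcome: 120 − 61 = 59
day-shift workers with the outcome: 102 − 61 = 41
day-shift workers without the outcome: 250 − 41 = 209
OR = (61 × 209) / (59 × 41) = 12749/2419 ≈ 5.270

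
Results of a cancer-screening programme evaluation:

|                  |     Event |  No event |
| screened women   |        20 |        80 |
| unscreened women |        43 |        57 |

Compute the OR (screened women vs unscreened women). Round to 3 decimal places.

OR = (20 × 57) / (80 × 43) = 1140/3440 ≈ 0.331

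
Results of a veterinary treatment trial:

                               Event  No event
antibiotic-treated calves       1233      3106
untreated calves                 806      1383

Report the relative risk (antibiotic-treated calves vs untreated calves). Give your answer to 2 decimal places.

RR = 0.77

risk, antibiotic-treated calves = 1233/4339 = 0.2842
risk, untreated calves = 806/2189 = 0.3682
RR = 0.2842 / 0.3682 = 0.77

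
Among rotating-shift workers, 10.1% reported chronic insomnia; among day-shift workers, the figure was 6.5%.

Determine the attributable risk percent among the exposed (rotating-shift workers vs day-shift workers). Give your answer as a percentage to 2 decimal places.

AR% = (0.1010 − 0.0650) / 0.1010 = 0.3564 → 35.64%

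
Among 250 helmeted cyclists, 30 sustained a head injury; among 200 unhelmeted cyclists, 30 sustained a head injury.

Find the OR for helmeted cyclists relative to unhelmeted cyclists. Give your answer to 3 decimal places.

OR = (30 × 170) / (220 × 30) = 5100/6600 ≈ 0.773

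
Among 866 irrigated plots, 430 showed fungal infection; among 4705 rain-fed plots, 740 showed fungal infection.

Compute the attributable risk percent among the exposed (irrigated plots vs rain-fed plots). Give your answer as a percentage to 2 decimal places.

risk, irrigated plots = 430/866 = 0.4965
risk, rain-fed plots = 740/4705 = 0.1573
AR% = (0.4965 − 0.1573) / 0.4965 = 0.6832 → 68.32%

68.32%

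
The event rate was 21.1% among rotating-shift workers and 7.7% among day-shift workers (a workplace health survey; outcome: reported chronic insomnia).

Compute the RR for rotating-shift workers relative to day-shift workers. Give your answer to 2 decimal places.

RR = 0.2110 / 0.0770 = 2.74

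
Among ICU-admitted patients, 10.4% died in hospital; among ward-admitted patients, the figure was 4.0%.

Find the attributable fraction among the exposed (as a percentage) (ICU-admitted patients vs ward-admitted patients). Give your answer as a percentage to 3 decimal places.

AR% = (0.10400 − 0.04000) / 0.10400 = 0.6154 → 61.538%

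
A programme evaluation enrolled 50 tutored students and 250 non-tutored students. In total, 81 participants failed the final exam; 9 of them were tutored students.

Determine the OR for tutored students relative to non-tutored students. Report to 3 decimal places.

tutored students without the outcome: 50 − 9 = 41
non-tutored students with the outcome: 81 − 9 = 72
non-tutored students without the outcome: 250 − 72 = 178
OR = (9 × 178) / (41 × 72) = 1602/2952 ≈ 0.543

0.543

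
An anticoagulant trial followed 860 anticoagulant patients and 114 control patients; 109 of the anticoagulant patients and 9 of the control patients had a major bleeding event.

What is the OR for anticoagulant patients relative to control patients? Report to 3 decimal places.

OR = (109 × 105) / (751 × 9) = 11445/6759 ≈ 1.693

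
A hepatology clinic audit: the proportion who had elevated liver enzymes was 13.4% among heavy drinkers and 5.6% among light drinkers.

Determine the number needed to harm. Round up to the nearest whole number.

13

absolute risk difference = 0.078000
1 / 0.078000 = 12.821 → round up → 13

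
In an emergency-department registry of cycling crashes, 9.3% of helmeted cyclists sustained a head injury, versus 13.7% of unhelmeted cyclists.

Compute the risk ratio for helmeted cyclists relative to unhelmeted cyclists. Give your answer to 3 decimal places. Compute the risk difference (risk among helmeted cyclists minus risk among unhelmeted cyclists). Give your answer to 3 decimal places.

RR = 0.0930 / 0.1370 = 0.679
risk difference = 0.0930 − 0.1370 = -0.044

RR = 0.679; RD = -0.044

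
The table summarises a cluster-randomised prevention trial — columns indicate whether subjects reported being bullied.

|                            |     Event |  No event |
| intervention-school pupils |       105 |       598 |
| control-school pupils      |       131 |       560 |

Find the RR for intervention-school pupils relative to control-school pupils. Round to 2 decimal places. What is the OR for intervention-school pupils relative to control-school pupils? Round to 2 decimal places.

risk, intervention-school pupils = 105/703 = 0.1494
risk, control-school pupils = 131/691 = 0.1896
RR = 0.1494 / 0.1896 = 0.79
OR = (105 × 560) / (598 × 131) = 58800/78338 ≈ 0.75

RR = 0.79; OR = 0.75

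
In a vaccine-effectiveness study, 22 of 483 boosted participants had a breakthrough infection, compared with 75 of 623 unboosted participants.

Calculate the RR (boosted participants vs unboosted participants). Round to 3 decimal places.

risk, boosted participants = 22/483 = 0.04555
risk, unboosted participants = 75/623 = 0.12039
RR = 0.04555 / 0.12039 = 0.378

RR: 0.378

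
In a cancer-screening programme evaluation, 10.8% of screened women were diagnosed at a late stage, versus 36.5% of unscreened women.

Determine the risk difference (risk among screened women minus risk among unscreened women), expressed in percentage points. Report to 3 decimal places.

risk difference = 0.1080 − 0.3650 = -0.2570 → -25.700 percentage points

RD ≈ -25.700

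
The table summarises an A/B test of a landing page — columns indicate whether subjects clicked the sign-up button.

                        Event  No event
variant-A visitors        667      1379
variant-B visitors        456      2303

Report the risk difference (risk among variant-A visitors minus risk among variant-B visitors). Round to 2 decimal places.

RD = 0.16

risk, variant-A visitors = 667/2046 = 0.3260
risk, variant-B visitors = 456/2759 = 0.1653
risk difference = 0.3260 − 0.1653 = 0.16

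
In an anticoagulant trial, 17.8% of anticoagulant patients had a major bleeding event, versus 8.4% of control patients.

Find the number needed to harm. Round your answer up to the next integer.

11

absolute risk difference = 0.094000
1 / 0.094000 = 10.638 → round up → 11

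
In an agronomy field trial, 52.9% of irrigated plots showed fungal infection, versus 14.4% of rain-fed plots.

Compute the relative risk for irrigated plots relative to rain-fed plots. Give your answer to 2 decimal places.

RR = 0.5290 / 0.1440 = 3.67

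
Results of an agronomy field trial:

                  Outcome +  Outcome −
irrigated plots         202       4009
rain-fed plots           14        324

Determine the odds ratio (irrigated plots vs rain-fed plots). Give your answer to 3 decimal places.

OR = (202 × 324) / (4009 × 14) = 65448/56126 ≈ 1.166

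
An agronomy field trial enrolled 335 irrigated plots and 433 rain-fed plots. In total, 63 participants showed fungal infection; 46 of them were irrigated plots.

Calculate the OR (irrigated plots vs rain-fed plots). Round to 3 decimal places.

irrigated plots without the outcome: 335 − 46 = 289
rain-fed plots with the outcome: 63 − 46 = 17
rain-fed plots without the outcome: 433 − 17 = 416
OR = (46 × 416) / (289 × 17) = 19136/4913 ≈ 3.895

OR ≈ 3.895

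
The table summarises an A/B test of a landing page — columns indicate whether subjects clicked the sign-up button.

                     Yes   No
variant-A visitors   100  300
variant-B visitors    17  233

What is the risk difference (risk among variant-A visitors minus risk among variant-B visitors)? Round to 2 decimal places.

RD = 0.18

risk, variant-A visitors = 100/400 = 0.2500
risk, variant-B visitors = 17/250 = 0.0680
risk difference = 0.2500 − 0.0680 = 0.18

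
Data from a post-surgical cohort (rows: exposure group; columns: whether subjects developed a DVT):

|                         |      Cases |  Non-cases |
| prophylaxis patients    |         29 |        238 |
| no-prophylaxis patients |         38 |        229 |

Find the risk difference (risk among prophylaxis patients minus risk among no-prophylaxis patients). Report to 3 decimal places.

RD = -0.034

risk, prophylaxis patients = 29/267 = 0.1086
risk, no-prophylaxis patients = 38/267 = 0.1423
risk difference = 0.1086 − 0.1423 = -0.034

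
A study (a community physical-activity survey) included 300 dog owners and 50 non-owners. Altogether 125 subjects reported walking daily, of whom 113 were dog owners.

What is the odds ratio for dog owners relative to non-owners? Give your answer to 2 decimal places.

dog owners without the outcome: 300 − 113 = 187
non-owners with the outcome: 125 − 113 = 12
non-owners without the outcome: 50 − 12 = 38
odds, dog owners = 113/187 = 0.6043
odds, non-owners = 12/38 = 0.3158
OR = 0.6043 / 0.3158 = 1.91

1.91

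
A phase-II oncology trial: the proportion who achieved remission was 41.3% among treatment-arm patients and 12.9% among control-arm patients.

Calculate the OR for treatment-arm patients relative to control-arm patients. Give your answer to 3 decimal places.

odds, treatment-arm patients = 0.4130/0.5870 = 0.7036
odds, control-arm patients = 0.1290/0.8710 = 0.1481
OR = 0.7036 / 0.1481 = 4.751

4.751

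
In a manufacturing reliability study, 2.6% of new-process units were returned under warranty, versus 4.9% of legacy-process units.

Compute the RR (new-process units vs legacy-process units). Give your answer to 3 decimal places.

RR = 0.02600 / 0.04900 = 0.531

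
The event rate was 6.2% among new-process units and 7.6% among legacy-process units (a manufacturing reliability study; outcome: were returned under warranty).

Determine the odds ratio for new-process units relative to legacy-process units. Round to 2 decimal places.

OR: 0.80

odds, new-process units = 0.0620/0.9380 = 0.0661
odds, legacy-process units = 0.0760/0.9240 = 0.0823
OR = 0.0661 / 0.0823 = 0.80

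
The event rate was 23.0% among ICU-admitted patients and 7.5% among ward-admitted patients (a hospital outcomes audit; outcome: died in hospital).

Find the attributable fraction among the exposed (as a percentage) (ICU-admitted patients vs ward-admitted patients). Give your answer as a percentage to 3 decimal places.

AR% = (0.2300 − 0.0750) / 0.2300 = 0.6739 → 67.391%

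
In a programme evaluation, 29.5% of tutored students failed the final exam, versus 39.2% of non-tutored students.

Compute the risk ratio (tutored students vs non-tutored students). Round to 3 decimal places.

RR = 0.2950 / 0.3920 = 0.753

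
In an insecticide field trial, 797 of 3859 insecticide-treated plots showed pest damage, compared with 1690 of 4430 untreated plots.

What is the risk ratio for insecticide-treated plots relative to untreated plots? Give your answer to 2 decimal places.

risk, insecticide-treated plots = 797/3859 = 0.2065
risk, untreated plots = 1690/4430 = 0.3815
RR = 0.2065 / 0.3815 = 0.54

RR = 0.54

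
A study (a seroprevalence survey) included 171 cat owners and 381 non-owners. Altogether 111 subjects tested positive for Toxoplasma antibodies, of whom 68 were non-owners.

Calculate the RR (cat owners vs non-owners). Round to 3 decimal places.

cat owners with the outcome: 111 − 68 = 43
cat owners without the outcome: 171 − 43 = 128
non-owners without the outcome: 381 − 68 = 313
risk, cat owners = 43/171 = 0.2515
risk, non-owners = 68/381 = 0.1785
RR = 0.2515 / 0.1785 = 1.409

1.409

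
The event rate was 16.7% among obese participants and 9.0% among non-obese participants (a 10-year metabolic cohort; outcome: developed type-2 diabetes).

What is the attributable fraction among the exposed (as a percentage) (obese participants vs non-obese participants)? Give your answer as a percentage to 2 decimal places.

AR% = (0.1670 − 0.0900) / 0.1670 = 0.4611 → 46.11%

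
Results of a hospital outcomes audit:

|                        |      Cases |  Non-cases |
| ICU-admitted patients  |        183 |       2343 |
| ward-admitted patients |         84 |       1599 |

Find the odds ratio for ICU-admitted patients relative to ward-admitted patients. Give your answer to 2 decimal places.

1.49

odds, ICU-admitted patients = 183/2343 = 0.07810
odds, ward-admitted patients = 84/1599 = 0.05253
OR = 0.07810 / 0.05253 = 1.49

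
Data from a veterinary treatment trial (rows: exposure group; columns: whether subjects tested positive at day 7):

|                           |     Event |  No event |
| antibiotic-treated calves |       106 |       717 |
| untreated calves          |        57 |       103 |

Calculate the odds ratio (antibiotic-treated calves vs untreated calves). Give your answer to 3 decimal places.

OR = (106 × 103) / (717 × 57) = 10918/40869 ≈ 0.267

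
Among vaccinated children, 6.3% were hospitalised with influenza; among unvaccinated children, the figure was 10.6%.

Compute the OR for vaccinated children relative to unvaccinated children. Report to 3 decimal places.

odds, vaccinated children = 0.0630/0.9370 = 0.0672
odds, unvaccinated children = 0.1060/0.8940 = 0.1186
OR = 0.0672 / 0.1186 = 0.567

OR: 0.567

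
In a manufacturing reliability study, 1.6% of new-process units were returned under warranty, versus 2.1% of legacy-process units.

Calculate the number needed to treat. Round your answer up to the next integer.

200

absolute risk difference = 0.005000
1 / 0.005000 = 200.000 → round up → 200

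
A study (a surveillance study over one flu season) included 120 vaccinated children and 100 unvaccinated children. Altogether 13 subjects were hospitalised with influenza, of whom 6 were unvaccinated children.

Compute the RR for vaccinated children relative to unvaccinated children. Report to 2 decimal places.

vaccinated children with the outcome: 13 − 6 = 7
vaccinated children without the outcome: 120 − 7 = 113
unvaccinated children without the outcome: 100 − 6 = 94
risk, vaccinated children = 7/120 = 0.0583
risk, unvaccinated children = 6/100 = 0.0600
RR = 0.0583 / 0.0600 = 0.97

0.97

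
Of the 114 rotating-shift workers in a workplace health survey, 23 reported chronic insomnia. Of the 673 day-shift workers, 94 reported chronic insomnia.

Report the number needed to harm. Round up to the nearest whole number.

17

risk, rotating-shift workers = 23/114 = 0.201754
risk, day-shift workers = 94/673 = 0.139673
absolute risk difference = 0.062081
1 / 0.062081 = 16.108 → round up → 17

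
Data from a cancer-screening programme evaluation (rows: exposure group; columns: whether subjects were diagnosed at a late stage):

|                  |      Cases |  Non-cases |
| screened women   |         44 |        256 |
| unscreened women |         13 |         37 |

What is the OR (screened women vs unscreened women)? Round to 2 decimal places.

OR = (44 × 37) / (256 × 13) = 1628/3328 ≈ 0.49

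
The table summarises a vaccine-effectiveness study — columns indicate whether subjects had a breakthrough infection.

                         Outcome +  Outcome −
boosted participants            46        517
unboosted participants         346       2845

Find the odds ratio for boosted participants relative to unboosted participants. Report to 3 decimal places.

0.732

odds, boosted participants = 46/517 = 0.0890
odds, unboosted participants = 346/2845 = 0.1216
OR = 0.0890 / 0.1216 = 0.732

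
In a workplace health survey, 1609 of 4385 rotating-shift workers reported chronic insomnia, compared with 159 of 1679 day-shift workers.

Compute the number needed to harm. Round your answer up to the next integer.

NNH: 4

risk, rotating-shift workers = 1609/4385 = 0.366933
risk, day-shift workers = 159/1679 = 0.094699
absolute risk difference = 0.272233
1 / 0.272233 = 3.673 → round up → 4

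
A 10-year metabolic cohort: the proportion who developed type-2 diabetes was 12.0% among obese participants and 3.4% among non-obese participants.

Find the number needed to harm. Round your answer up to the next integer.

absolute risk difference = 0.086000
1 / 0.086000 = 11.628 → round up → 12

12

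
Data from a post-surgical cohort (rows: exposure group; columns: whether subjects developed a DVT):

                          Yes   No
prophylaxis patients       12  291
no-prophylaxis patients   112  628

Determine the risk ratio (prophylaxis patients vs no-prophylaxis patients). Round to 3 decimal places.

0.262

risk, prophylaxis patients = 12/303 = 0.03960
risk, no-prophylaxis patients = 112/740 = 0.15135
RR = 0.03960 / 0.15135 = 0.262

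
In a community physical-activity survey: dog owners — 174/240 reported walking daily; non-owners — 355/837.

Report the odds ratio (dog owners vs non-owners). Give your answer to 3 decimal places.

OR = (174 × 482) / (66 × 355) = 83868/23430 ≈ 3.580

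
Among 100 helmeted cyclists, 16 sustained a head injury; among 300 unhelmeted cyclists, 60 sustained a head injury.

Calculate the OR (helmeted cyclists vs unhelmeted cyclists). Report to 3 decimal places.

OR = (16 × 240) / (84 × 60) = 3840/5040 ≈ 0.762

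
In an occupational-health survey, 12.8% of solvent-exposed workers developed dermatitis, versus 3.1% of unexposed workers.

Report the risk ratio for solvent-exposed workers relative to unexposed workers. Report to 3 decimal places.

RR = 0.12800 / 0.03100 = 4.129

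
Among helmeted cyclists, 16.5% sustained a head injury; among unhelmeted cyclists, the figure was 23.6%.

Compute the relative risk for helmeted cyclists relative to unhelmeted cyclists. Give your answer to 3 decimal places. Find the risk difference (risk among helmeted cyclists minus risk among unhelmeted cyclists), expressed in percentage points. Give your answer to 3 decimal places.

RR = 0.1650 / 0.2360 = 0.699
risk difference = 0.1650 − 0.2360 = -0.0710 → -7.100 percentage points

RR = 0.699; RD = -7.100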